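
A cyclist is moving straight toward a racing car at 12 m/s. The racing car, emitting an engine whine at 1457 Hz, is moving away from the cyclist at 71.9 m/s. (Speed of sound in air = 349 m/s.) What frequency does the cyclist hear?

1250 Hz

With source receding and observer approaching, f' = f · (v + v_o)/(v + v_s).
f' = 1457 × (349 + 12)/(349 + 71.9) = 1457 × 361/420.9 ≈ 1250 Hz.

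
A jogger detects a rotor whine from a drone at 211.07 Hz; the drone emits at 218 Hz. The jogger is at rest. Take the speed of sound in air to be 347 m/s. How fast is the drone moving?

f' < f, so the drone is receding.
f' = f · v/(v + v_s) ⇒ v_s = v · |1 − f/f'|.
v_s = 347 × |1 − 218/211.07| = 347 × 0.03283 ≈ 11.4 m/s.

11.4 m/s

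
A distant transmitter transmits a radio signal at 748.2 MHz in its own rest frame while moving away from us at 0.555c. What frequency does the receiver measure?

Relativistic Doppler for frequency: f' = f₀ · √((1 − β)/(1 + β)).
f' = 748.2 × √(0.4450/1.5550) = 748.2 × 0.53495 ≈ 400.3 MHz.

400.3 MHz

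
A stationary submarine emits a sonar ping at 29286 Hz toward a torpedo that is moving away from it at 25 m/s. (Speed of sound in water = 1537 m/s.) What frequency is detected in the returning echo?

The torpedo first receives the wave as a moving observer: f₁ = f₀ · (v − u)/v = 29286 × (1537 − 25)/1537 ≈ 28810 Hz.
The reflection then acts as a moving source: f₂ = f₁ · v/(v + u) ≈ 28349 Hz.
Equivalently f₂ = f₀ · (v − u)/(v + u).

28349 Hz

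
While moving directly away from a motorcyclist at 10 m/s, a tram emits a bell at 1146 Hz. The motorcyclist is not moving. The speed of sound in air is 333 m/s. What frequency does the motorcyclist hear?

Only the source moves, away from the listener, so f' = f · v/(v + v_s).
f' = 1146 × 333/(333 + 10) = 1146 × 333/343 ≈ 1113 Hz.

1113 Hz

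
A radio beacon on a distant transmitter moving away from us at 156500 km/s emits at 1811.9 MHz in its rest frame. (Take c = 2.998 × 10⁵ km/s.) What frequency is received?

1015.4 MHz

β = v/c = 156500/299800 = 0.5220.
Relativistic Doppler for frequency: f' = f₀ · √((1 − β)/(1 + β)).
f' = 1811.9 × √(0.4780/1.5220) = 1811.9 × 0.56040 ≈ 1015.4 MHz.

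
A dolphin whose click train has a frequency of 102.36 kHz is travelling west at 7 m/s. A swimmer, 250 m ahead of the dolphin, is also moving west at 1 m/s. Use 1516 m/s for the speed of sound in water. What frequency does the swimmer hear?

The swimmer is ahead, so the dolphin is moving toward it while the swimmer is moving away from the dolphin.
General Doppler shift: f' = f · (v − v_o)/(v − v_s).
f' = 102.36 × (1516 − 1)/(1516 − 7) = 102.36 × 1515/1509 ≈ 102.8 kHz.

102.8 kHz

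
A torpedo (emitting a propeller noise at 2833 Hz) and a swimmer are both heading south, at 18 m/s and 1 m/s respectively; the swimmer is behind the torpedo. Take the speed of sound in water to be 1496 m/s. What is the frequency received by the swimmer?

2801 Hz

The swimmer is behind, so the torpedo is moving away from it while the swimmer is moving toward the torpedo.
General Doppler shift: f' = f · (v + v_o)/(v + v_s).
f' = 2833 × (1496 + 1)/(1496 + 18) = 2833 × 1497/1514 ≈ 2801 Hz.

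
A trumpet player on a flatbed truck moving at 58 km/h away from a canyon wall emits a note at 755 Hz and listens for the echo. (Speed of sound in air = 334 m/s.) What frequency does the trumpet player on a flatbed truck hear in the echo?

58 km/h = 16.11 m/s.
The canyon wall receives the sound from a moving source: f₁ = f₀ · v/(v + v_e) = 755 × 334/350.11 ≈ 720 Hz.
On the return leg the trumpet player on a flatbed truck is a moving observer: f₂ = f₁ · (v − v_e)/v = 720 × 317.89/334 ≈ 686 Hz.

686 Hz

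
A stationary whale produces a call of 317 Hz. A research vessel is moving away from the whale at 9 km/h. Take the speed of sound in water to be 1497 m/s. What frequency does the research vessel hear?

9 km/h = 2.5 m/s.
Only the observer moves, away from the source, so f' = f · (v − v_o)/v.
f' = 317 × (1497 − 2.5)/1497 = 317 × 1494.5/1497 ≈ 316 Hz.

316 Hz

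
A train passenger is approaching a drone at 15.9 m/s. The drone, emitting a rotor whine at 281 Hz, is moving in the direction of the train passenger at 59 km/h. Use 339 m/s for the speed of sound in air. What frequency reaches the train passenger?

59 km/h = 16.39 m/s.
With source approaching and observer approaching, f' = f · (v + v_o)/(v − v_s).
f' = 281 × (339 + 15.9)/(339 − 16.39) = 281 × 354.9/322.61 ≈ 309 Hz.

309 Hz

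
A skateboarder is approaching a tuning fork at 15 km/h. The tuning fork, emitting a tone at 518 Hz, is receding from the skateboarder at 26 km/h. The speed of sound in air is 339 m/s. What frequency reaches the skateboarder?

26 km/h = 7.222 m/s; 15 km/h = 4.167 m/s.
With source receding and observer approaching, f' = f · (v + v_o)/(v + v_s).
f' = 518 × (339 + 4.167)/(339 + 7.222) = 518 × 343.17/346.22 ≈ 513 Hz.

513 Hz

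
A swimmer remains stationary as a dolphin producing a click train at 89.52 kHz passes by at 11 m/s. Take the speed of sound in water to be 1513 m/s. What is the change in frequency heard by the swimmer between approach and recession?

1.30 kHz

Approaching: f₁ = f · v/(v − v_s) = 89.52 × 1513/1502 ≈ 90.18 kHz.
Receding: f₂ = f · v/(v + v_s) = 89.52 × 1513/1524 ≈ 88.87 kHz.
Drop: f₁ − f₂ = 2f·v·v_s/(v² − v_s²) = 2 × 89.52 × 1513 × 11/(1513² − 11²) ≈ 1.30 kHz.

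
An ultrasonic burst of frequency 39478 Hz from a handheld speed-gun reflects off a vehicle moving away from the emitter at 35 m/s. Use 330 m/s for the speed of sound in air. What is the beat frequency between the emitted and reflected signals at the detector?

7571 Hz

At the vehicle (a moving observer), f₁ = f₀ · (v − u)/v = 39478 × 295/330 ≈ 35291 Hz.
The reflection then acts as a moving source: f₂ = f₁ · v/(v + u) ≈ 31907 Hz.
Equivalently f₂ = f₀ · (v − u)/(v + u).
Beat frequency: |f₂ − f₀| = 2u·f₀/(v + u) = 2 × 35 × 39478/365 ≈ 7571 Hz.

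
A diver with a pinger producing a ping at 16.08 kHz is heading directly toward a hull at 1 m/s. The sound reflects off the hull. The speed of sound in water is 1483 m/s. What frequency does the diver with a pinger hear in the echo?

16.10 kHz

The hull receives the sound from a moving source: f₁ = f₀ · v/(v − v_e) = 16.08 × 1483/1482 ≈ 16.09 kHz.
On the return leg the diver with a pinger is a moving observer: f₂ = f₁ · (v + v_e)/v = 16.09 × 1484/1483 ≈ 16.10 kHz.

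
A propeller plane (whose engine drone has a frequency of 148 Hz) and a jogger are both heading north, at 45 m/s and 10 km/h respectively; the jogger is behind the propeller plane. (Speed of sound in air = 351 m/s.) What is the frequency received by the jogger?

10 km/h = 2.778 m/s.
The jogger is behind, so the propeller plane is moving away from it while the jogger is moving toward the propeller plane.
With source receding and observer approaching, f' = f · (v + v_o)/(v + v_s).
f' = 148 × (351 + 2.778)/(351 + 45) = 148 × 353.78/396 ≈ 132 Hz.

132 Hz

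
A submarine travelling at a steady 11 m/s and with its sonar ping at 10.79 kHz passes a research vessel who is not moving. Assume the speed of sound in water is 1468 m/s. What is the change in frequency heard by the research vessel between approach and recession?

Approaching: f₁ = f · v/(v − v_s) = 10.79 × 1468/1457 ≈ 10.871 kHz.
Receding: f₂ = f · v/(v + v_s) = 10.79 × 1468/1479 ≈ 10.710 kHz.
Drop: f₁ − f₂ = 2f·v·v_s/(v² − v_s²) = 2 × 10.79 × 1468 × 11/(1468² − 11²) ≈ 0.162 kHz.

0.162 kHz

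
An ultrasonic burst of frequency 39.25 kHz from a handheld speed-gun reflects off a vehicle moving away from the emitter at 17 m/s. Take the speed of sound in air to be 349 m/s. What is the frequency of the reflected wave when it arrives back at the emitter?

35.6 kHz

The vehicle first receives the wave as a moving observer: f₁ = f₀ · (v − u)/v = 39.25 × (349 − 17)/349 ≈ 37.3 kHz.
On reflection it acts as a source moving away from the stationary detector: f₂ = f₁ · v/(v + u) = 37.3 × 349/366 ≈ 35.6 kHz.
Equivalently f₂ = f₀ · (v − u)/(v + u).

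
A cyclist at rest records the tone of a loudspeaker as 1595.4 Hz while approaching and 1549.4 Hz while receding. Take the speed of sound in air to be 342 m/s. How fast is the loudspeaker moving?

f₁/f₂ = (v + v_s)/(v − v_s), so v_s = v · (f₁ − f₂)/(f₁ + f₂).
v_s = 342 × (1595.4 − 1549.4)/(1595.4 + 1549.4) = 342 × 46.0/3144.8 ≈ 5.0 m/s.

5.0 m/s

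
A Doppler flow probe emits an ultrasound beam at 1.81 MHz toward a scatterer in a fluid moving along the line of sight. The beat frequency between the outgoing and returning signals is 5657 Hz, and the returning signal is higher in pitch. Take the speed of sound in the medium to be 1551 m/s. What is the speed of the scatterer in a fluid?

2.42 m/s

Double Doppler shift off a moving reflector: f₂ = f₀ · (v + u)/(v − u) (u > 0 toward emitter).
Returning signal is higher, so f₂ = f₀ + Δf = 1810000 + 5657 = 1815657 Hz.
Rearranging, u = v · (f₂ − f₀)/(f₂ + f₀) = 1551 × 5657/3625657 ≈ 2.42 m/s.
So the scatterer in a fluid is moving at 2.42 m/s toward the emitter.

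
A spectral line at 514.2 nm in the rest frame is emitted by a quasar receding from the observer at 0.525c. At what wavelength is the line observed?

Relativistic Doppler for wavelength: λ' = λ₀ · √((1 + β)/(1 − β)).
λ' = 514.2 × √(1.5250/0.4750) = 514.2 × 1.79179 ≈ 921.3 nm.

921.3 nm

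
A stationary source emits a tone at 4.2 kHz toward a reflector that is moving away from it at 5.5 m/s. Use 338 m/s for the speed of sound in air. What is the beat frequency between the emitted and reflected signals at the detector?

The reflector first receives the wave as a moving observer: f₁ = f₀ · (v − u)/v = 4.2 × (338 − 5.5)/338 ≈ 4.1317 kHz.
On reflection it acts as a source moving away from the stationary detector: f₂ = f₁ · v/(v + u) = 4.1317 × 338/343.5 ≈ 4.0655 kHz.
Beat frequency (with f₀ = 4200 Hz): |f₂ − f₀| = 2u·f₀/(v + u) = 2 × 5.5 × 4200/343.5 ≈ 134 Hz.

134 Hz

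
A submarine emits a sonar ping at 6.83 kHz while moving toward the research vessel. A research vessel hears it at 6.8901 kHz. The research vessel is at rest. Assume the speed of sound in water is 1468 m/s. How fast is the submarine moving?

f' = f · v/(v − v_s) ⇒ v_s = v · |1 − f/f'|.
v_s = 1468 × |1 − 6.83/6.8901| = 1468 × 0.008723 ≈ 12.8 m/s.

12.8 m/s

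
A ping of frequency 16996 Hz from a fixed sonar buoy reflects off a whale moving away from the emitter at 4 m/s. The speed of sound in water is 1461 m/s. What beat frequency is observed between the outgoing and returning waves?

At the whale (a moving observer), f₁ = f₀ · (v − u)/v = 16996 × 1457/1461 ≈ 16949.5 Hz.
On reflection it acts as a source moving away from the stationary detector: f₂ = f₁ · v/(v + u) = 16949.5 × 1461/1465 ≈ 16903.2 Hz.
Beat frequency: |f₂ − f₀| = 2u·f₀/(v + u) = 2 × 4 × 16996/1465 ≈ 93 Hz.

93 Hz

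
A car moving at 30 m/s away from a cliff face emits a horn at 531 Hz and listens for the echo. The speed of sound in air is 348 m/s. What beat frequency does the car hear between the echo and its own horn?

The cliff face receives the sound from a moving source: f₁ = f₀ · v/(v + v_e) = 531 × 348/378 ≈ 488.9 Hz.
On the return leg the car is a moving observer: f₂ = f₁ · (v − v_e)/v = 488.9 × 318/348 ≈ 446.7 Hz.
Beat against the emitted tone: |f₂ − f₀| = 2v_e·f₀/(v + v_e) = 2 × 30 × 531/378 ≈ 84 Hz.

84 Hz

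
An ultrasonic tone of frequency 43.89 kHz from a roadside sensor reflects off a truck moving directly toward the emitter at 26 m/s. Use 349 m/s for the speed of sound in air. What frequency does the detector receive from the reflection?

At the truck (a moving observer), f₁ = f₀ · (v + u)/v = 43.89 × 375/349 ≈ 47.2 kHz.
The reflection then acts as a moving source: f₂ = f₁ · v/(v − u) ≈ 51.0 kHz.
Equivalently f₂ = f₀ · (v + u)/(v − u).

51.0 kHz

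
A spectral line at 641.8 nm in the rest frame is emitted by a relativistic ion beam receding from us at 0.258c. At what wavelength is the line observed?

835.7 nm

Relativistic Doppler for wavelength: λ' = λ₀ · √((1 + β)/(1 − β)).
λ' = 641.8 × √(1.2580/0.7420) = 641.8 × 1.30208 ≈ 835.7 nm.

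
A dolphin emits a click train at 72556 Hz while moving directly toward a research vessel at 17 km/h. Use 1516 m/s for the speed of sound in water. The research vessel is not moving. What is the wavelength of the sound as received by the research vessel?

17 km/h = 4.722 m/s.
Only the source moves, toward the listener, so f' = f · v/(v − v_s).
f' = 72556 × 1516/(1516 − 4.722) ≈ 72783 Hz.
λ' = v/f' = 1516/72782.7 ≈ 2.1 cm.

2.1 cm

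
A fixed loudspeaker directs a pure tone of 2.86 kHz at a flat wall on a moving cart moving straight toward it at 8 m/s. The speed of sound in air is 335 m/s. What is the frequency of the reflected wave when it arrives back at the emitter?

3.00 kHz

The flat wall on a moving cart first receives the wave as a moving observer: f₁ = f₀ · (v + u)/v = 2.86 × (335 + 8)/335 ≈ 2.93 kHz.
On reflection it acts as a source moving toward the stationary detector: f₂ = f₁ · v/(v − u) = 2.93 × 335/327 ≈ 3.00 kHz.
Equivalently f₂ = f₀ · (v + u)/(v − u).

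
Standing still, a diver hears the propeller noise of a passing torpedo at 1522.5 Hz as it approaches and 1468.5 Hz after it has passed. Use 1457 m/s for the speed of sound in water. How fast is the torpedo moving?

f₁/f₂ = (v + v_s)/(v − v_s), so v_s = v · (f₁ − f₂)/(f₁ + f₂).
v_s = 1457 × (1522.5 − 1468.5)/(1522.5 + 1468.5) = 1457 × 54.0/2991.0 ≈ 26 m/s.

26 m/s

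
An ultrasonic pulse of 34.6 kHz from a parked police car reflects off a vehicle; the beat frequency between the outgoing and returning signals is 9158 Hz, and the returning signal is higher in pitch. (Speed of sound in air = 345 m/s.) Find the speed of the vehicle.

Double Doppler shift off a moving reflector: f₂ = f₀ · (v + u)/(v − u) (u > 0 toward emitter).
Returning signal is higher, so f₂ = f₀ + Δf = 34600 + 9158 = 43758 Hz.
Rearranging, u = v · (f₂ − f₀)/(f₂ + f₀) = 345 × 9158/78358 ≈ 40 m/s.
So the vehicle is moving at 40 m/s toward the emitter.

40 m/s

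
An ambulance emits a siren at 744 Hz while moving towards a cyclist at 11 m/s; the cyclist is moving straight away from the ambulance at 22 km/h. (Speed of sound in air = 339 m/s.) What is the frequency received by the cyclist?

22 km/h = 6.111 m/s.
With source approaching and observer receding, f' = f · (v − v_o)/(v − v_s).
f' = 744 × (339 − 6.111)/(339 − 11) = 744 × 332.89/328 ≈ 755 Hz.

755 Hz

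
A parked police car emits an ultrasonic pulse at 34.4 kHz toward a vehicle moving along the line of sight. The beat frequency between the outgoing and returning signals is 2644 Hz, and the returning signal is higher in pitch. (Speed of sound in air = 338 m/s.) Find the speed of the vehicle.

12.5 m/s

Double Doppler shift off a moving reflector: f₂ = f₀ · (v + u)/(v − u) (u > 0 toward emitter).
Returning signal is higher, so f₂ = f₀ + Δf = 34400 + 2644 = 37044 Hz.
Rearranging, u = v · (f₂ − f₀)/(f₂ + f₀) = 338 × 2644/71444 ≈ 12.5 m/s.
So the vehicle is moving at 12.5 m/s toward the emitter.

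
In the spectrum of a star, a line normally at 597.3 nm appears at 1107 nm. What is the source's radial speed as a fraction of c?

λ'/λ₀ = 1.8533 > 1 (redshift), so the source is receding.
λ'/λ₀ = √((1 + β)/(1 − β)) for a receding source ⇒ β = (r² − 1)/(r² + 1) with r = λ'/λ₀.
β = (3.4349 − 1)/(3.4349 + 1) ≈ 0.549.

0.549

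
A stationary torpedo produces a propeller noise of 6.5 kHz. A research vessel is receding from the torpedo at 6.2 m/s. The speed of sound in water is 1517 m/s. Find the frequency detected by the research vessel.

Moving observer, stationary source: f' = f · (v − v_o)/v.
f' = 6.5 × (1517 − 6.2)/1517 = 6.5 × 1510.8/1517 ≈ 6.47 kHz.

6.47 kHz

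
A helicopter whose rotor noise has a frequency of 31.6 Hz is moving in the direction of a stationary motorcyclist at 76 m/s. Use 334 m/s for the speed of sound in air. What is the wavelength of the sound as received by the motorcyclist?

8.16 m

Only the source moves, toward the listener, so f' = f · v/(v − v_s).
f' = 31.6 × 334/(334 − 76) ≈ 40.9 Hz.
λ' = v/f' = 334/40.9085 ≈ 8.16 m.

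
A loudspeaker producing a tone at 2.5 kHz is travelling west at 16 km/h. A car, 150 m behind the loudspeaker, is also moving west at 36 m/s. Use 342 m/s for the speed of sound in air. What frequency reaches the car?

16 km/h = 4.444 m/s.
The car is behind, so the loudspeaker is moving away from it while the car is moving toward the loudspeaker.
With source receding and observer approaching, f' = f · (v + v_o)/(v + v_s).
f' = 2.5 × (342 + 36)/(342 + 4.444) = 2.5 × 378/346.44 ≈ 2.73 kHz.

2.73 kHz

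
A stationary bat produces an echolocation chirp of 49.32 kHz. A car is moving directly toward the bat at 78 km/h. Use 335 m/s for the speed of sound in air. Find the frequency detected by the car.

78 km/h = 21.67 m/s.
Only the observer moves, toward the source, so f' = f · (v + v_o)/v.
f' = 49.32 × (335 + 21.67)/335 = 49.32 × 356.67/335 ≈ 52.5 kHz.

52.5 kHz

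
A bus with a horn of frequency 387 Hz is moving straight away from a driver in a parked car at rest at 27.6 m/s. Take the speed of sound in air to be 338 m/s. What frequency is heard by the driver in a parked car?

358 Hz

Moving source, stationary observer: f' = f · v/(v + v_s) since the source is receding.
f' = 387 × 338/(338 + 27.6) = 387 × 338/365.6 ≈ 358 Hz.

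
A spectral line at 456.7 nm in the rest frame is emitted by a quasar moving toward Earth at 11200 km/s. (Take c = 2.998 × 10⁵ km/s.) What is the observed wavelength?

β = v/c = 11200/299800 = 0.0374.
Relativistic Doppler for wavelength: λ' = λ₀ · √((1 − β)/(1 + β)).
λ' = 456.7 × √(0.9626/1.0374) = 456.7 × 0.96331 ≈ 439.9 nm.

439.9 nm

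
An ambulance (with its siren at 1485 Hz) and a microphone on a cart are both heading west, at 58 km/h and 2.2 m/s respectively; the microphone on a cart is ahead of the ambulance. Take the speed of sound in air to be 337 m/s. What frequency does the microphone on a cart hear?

58 km/h = 16.11 m/s.
The microphone on a cart is ahead, so the ambulance is moving toward it while the microphone on a cart is moving away from the ambulance.
With source approaching and observer receding, f' = f · (v − v_o)/(v − v_s).
f' = 1485 × (337 − 2.2)/(337 − 16.11) = 1485 × 334.8/320.89 ≈ 1549 Hz.

1549 Hz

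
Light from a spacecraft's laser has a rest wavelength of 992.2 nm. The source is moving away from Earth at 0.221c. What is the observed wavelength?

Relativistic Doppler for wavelength: λ' = λ₀ · √((1 + β)/(1 − β)).
λ' = 992.2 × √(1.2210/0.7790) = 992.2 × 1.25196 ≈ 1242.2 nm.

1242.2 nm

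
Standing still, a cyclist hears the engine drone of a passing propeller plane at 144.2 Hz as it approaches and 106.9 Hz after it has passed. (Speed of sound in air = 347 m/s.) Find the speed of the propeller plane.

52 m/s

f₁/f₂ = (v + v_s)/(v − v_s), so v_s = v · (f₁ − f₂)/(f₁ + f₂).
v_s = 347 × (144.2 − 106.9)/(144.2 + 106.9) = 347 × 37.3/251.1 ≈ 52 m/s.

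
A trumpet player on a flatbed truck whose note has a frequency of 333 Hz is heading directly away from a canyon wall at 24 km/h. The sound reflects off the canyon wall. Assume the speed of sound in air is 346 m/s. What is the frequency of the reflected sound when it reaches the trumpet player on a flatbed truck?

24 km/h = 6.667 m/s.
The canyon wall receives the sound from a moving source: f₁ = f₀ · v/(v + v_e) = 333 × 346/352.67 ≈ 327 Hz.
On the return leg the trumpet player on a flatbed truck is a moving observer: f₂ = f₁ · (v − v_e)/v = 327 × 339.33/346 ≈ 320 Hz.
Equivalently f₂ = f₀ · (v − v_e)/(v + v_e).

320 Hz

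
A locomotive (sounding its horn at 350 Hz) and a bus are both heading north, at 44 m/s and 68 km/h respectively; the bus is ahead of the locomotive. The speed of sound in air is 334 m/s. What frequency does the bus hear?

68 km/h = 18.89 m/s.
The bus is ahead, so the locomotive is moving toward it while the bus is moving away from the locomotive.
With source approaching and observer receding, f' = f · (v − v_o)/(v − v_s).
f' = 350 × (334 − 18.89)/(334 − 44) = 350 × 315.11/290 ≈ 380 Hz.

380 Hz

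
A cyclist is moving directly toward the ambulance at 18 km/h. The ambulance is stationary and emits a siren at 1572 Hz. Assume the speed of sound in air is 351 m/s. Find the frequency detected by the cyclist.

1594 Hz

18 km/h = 5 m/s.
Moving observer, stationary source: f' = f · (v + v_o)/v.
f' = 1572 × (351 + 5)/351 = 1572 × 356/351 ≈ 1594 Hz.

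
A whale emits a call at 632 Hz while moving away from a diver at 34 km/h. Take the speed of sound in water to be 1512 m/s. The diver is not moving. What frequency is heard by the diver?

34 km/h = 9.444 m/s.
Moving source, stationary observer: f' = f · v/(v + v_s) since the source is receding.
f' = 632 × 1512/(1512 + 9.444) = 632 × 1512/1521 ≈ 628 Hz.

628 Hz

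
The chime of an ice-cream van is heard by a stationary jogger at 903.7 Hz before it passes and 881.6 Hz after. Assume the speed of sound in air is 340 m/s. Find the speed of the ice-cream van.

f₁/f₂ = (v + v_s)/(v − v_s), so v_s = v · (f₁ − f₂)/(f₁ + f₂).
v_s = 340 × (903.7 − 881.6)/(903.7 + 881.6) = 340 × 22.1/1785.3 ≈ 4.2 m/s.

4.2 m/s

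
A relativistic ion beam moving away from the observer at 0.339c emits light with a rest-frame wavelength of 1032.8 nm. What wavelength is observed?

1470.0 nm

Relativistic Doppler for wavelength: λ' = λ₀ · √((1 + β)/(1 − β)).
λ' = 1032.8 × √(1.3390/0.6610) = 1032.8 × 1.42328 ≈ 1470.0 nm.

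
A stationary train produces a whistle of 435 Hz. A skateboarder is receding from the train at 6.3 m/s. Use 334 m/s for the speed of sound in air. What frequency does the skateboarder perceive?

427 Hz

Only the observer moves, away from the source, so f' = f · (v − v_o)/v.
f' = 435 × (334 − 6.3)/334 = 435 × 327.7/334 ≈ 427 Hz.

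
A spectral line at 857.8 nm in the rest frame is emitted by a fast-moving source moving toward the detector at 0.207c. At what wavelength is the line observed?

Relativistic Doppler for wavelength: λ' = λ₀ · √((1 − β)/(1 + β)).
λ' = 857.8 × √(0.7930/1.2070) = 857.8 × 0.81056 ≈ 695.3 nm.

695.3 nm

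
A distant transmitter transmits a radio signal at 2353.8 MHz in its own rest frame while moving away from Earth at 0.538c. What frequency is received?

1290.1 MHz

Relativistic Doppler for frequency: f' = f₀ · √((1 − β)/(1 + β)).
f' = 2353.8 × √(0.4620/1.5380) = 2353.8 × 0.54808 ≈ 1290.1 MHz.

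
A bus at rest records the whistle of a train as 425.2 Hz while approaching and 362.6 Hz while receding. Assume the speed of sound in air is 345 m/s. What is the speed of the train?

f₁/f₂ = (v + v_s)/(v − v_s), so v_s = v · (f₁ − f₂)/(f₁ + f₂).
v_s = 345 × (425.2 − 362.6)/(425.2 + 362.6) = 345 × 62.6/787.8 ≈ 27 m/s.

27 m/s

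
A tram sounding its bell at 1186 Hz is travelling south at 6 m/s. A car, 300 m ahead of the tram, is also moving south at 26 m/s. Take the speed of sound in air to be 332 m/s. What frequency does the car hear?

1113 Hz

The car is ahead, so the tram is moving toward it while the car is moving away from the tram.
With source approaching and observer receding, f' = f · (v − v_o)/(v − v_s).
f' = 1186 × (332 − 26)/(332 − 6) = 1186 × 306/326 ≈ 1113 Hz.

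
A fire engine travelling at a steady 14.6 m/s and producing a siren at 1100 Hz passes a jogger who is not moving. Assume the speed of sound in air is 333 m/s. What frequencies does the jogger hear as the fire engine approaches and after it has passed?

1150 Hz approaching; 1054 Hz receding

Approaching: f₁ = f · v/(v − v_s) = 1100 × 333/318.4 ≈ 1150 Hz.
Receding: f₂ = f · v/(v + v_s) = 1100 × 333/347.6 ≈ 1054 Hz.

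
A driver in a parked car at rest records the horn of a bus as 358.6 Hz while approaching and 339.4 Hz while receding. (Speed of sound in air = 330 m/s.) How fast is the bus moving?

f₁/f₂ = (v + v_s)/(v − v_s), so v_s = v · (f₁ − f₂)/(f₁ + f₂).
v_s = 330 × (358.6 − 339.4)/(358.6 + 339.4) = 330 × 19.2/698.0 ≈ 9.1 m/s.

9.1 m/s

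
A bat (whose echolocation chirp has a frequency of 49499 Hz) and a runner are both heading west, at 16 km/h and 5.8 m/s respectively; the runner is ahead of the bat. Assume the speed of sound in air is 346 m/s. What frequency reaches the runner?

49303 Hz

16 km/h = 4.444 m/s.
The runner is ahead, so the bat is moving toward it while the runner is moving away from the bat.
With source approaching and observer receding, f' = f · (v − v_o)/(v − v_s).
f' = 49499 × (346 − 5.8)/(346 − 4.444) = 49499 × 340.2/341.56 ≈ 49303 Hz.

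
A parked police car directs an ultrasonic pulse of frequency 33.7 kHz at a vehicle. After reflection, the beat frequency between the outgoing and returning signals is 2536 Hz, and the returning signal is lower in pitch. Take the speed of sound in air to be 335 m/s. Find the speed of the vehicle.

13.1 m/s

Double Doppler shift off a moving reflector: f₂ = f₀ · (v + u)/(v − u) (u > 0 toward emitter).
Returning signal is lower, so f₂ = f₀ − Δf = 33700 − 2536 = 31164 Hz.
Rearranging, u = v · (f₂ − f₀)/(f₂ + f₀) = 335 × -2536/64864 ≈ -13.1 m/s.
So the vehicle is moving at 13.1 m/s away from the emitter.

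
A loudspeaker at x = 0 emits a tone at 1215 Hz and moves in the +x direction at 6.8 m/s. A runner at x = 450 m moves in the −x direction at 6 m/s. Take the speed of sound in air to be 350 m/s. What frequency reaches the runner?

The observer lies on the +x side, so the source is heading toward the observer and the observer is heading toward the source.
Both move, so f' = f · (v + v_o)/(v − v_s).
f' = 1215 × (350 + 6)/(350 − 6.8) = 1215 × 356/343.2 ≈ 1260 Hz.

1260 Hz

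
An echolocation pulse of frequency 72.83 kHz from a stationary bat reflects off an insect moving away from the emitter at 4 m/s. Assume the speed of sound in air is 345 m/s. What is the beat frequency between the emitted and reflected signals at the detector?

1669 Hz

At the insect (a moving observer), f₁ = f₀ · (v − u)/v = 72.83 × 341/345 ≈ 71.986 kHz.
On reflection it acts as a source moving away from the stationary detector: f₂ = f₁ · v/(v + u) = 71.986 × 345/349 ≈ 71.161 kHz.
Equivalently f₂ = f₀ · (v − u)/(v + u).
Beat frequency (with f₀ = 72830 Hz): |f₂ − f₀| = 2u·f₀/(v + u) = 2 × 4 × 72830/349 ≈ 1669 Hz.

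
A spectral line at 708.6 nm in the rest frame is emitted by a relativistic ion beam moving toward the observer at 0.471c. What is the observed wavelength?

424.9 nm

Relativistic Doppler for wavelength: λ' = λ₀ · √((1 − β)/(1 + β)).
λ' = 708.6 × √(0.5290/1.4710) = 708.6 × 0.59968 ≈ 424.9 nm.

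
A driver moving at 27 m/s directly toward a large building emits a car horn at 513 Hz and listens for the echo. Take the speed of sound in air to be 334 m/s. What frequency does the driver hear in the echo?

603 Hz

The large building receives the sound from a moving source: f₁ = f₀ · v/(v − v_e) = 513 × 334/307 ≈ 558 Hz.
On the return leg the driver is a moving observer: f₂ = f₁ · (v + v_e)/v = 558 × 361/334 ≈ 603 Hz.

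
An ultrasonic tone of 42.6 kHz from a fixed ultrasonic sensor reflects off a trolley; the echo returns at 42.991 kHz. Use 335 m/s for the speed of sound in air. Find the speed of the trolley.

Double Doppler shift off a moving reflector: f₂ = f₀ · (v + u)/(v − u) (u > 0 toward emitter).
Rearranging, u = v · (f₂ − f₀)/(f₂ + f₀) = 335 × 0.391/85.591 ≈ 1.53 m/s.
So the trolley is moving at 1.53 m/s toward the emitter.

1.53 m/s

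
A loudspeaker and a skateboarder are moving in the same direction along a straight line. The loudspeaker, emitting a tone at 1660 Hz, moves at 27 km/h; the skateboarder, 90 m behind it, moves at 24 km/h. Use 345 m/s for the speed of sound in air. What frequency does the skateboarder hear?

1656 Hz

27 km/h = 7.5 m/s; 24 km/h = 6.667 m/s.
The skateboarder is behind, so the loudspeaker is moving away from it while the skateboarder is moving toward the loudspeaker.
With source receding and observer approaching, f' = f · (v + v_o)/(v + v_s).
f' = 1660 × (345 + 6.667)/(345 + 7.5) = 1660 × 351.67/352.5 ≈ 1656 Hz.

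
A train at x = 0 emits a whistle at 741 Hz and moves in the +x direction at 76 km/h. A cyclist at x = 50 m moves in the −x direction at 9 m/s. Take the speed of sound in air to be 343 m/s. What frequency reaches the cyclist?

810 Hz

76 km/h = 21.11 m/s.
The observer lies on the +x side, so the source is heading toward the observer and the observer is heading toward the source.
General Doppler shift: f' = f · (v + v_o)/(v − v_s).
f' = 741 × (343 + 9)/(343 − 21.11) = 741 × 352/321.89 ≈ 810 Hz.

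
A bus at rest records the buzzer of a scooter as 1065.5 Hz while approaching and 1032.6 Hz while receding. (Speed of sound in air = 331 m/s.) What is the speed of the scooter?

5.2 m/s

f₁/f₂ = (v + v_s)/(v − v_s), so v_s = v · (f₁ − f₂)/(f₁ + f₂).
v_s = 331 × (1065.5 − 1032.6)/(1065.5 + 1032.6) = 331 × 32.9/2098.1 ≈ 5.2 m/s.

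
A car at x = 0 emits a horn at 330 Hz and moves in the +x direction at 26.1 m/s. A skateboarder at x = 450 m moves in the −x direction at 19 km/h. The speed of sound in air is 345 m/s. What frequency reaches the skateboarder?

19 km/h = 5.278 m/s.
The observer lies on the +x side, so the source is heading toward the observer and the observer is heading toward the source.
With source approaching and observer approaching, f' = f · (v + v_o)/(v − v_s).
f' = 330 × (345 + 5.278)/(345 − 26.1) = 330 × 350.28/318.9 ≈ 362 Hz.

362 Hz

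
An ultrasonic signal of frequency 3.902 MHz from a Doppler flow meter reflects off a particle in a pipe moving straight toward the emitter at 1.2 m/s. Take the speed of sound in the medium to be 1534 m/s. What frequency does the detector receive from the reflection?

At the particle in a pipe (a moving observer), f₁ = f₀ · (v + u)/v = 3.902 × 1535.2/1534 ≈ 3.905 MHz.
The reflection then acts as a moving source: f₂ = f₁ · v/(v − u) ≈ 3.908 MHz.
Equivalently f₂ = f₀ · (v + u)/(v − u).

3.908 MHz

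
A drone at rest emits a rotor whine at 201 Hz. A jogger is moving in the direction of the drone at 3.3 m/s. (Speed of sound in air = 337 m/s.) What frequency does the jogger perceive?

Only the observer moves, toward the source, so f' = f · (v + v_o)/v.
f' = 201 × (337 + 3.3)/337 = 201 × 340.3/337 ≈ 203 Hz.

203 Hz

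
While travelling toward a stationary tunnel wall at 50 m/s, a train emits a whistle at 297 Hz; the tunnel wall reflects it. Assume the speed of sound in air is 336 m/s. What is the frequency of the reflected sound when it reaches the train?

401 Hz

The tunnel wall receives the sound from a moving source: f₁ = f₀ · v/(v − v_e) = 297 × 336/286 ≈ 349 Hz.
On the return leg the train is a moving observer: f₂ = f₁ · (v + v_e)/v = 349 × 386/336 ≈ 401 Hz.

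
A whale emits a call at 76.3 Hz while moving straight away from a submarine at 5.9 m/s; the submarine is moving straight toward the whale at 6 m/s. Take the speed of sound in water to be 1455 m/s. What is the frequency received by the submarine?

General Doppler shift: f' = f · (v + v_o)/(v + v_s).
f' = 76.3 × (1455 + 6)/(1455 + 5.9) = 76.3 × 1461/1460.9 ≈ 76 Hz.

76 Hz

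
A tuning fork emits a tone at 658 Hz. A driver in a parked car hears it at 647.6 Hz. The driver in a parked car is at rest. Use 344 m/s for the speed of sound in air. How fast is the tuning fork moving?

f' < f, so the tuning fork is receding.
f' = f · v/(v + v_s) ⇒ v_s = v · |1 − f/f'|.
v_s = 344 × |1 − 658/647.6| = 344 × 0.01606 ≈ 5.5 m/s.

5.5 m/s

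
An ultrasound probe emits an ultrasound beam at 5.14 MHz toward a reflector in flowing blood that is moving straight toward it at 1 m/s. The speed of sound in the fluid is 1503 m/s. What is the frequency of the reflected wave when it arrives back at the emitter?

The reflector in flowing blood first receives the wave as a moving observer: f₁ = f₀ · (v + u)/v = 5.14 × (1503 + 1)/1503 ≈ 5.143 MHz.
The reflection then acts as a moving source: f₂ = f₁ · v/(v − u) ≈ 5.147 MHz.

5.147 MHz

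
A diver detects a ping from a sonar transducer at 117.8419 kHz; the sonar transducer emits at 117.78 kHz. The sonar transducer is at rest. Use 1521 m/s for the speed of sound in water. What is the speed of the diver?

0.80 m/s

f' > f, so the diver is approaching.
f' = f · (v + v_o)/v ⇒ v_o = v · |f'/f − 1|.
v_o = 1521 × |117.8419/117.78 − 1| = 1521 × 0.0005256 ≈ 0.80 m/s.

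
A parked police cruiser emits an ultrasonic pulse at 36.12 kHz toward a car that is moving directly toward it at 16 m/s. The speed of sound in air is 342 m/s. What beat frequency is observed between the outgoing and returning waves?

The car first receives the wave as a moving observer: f₁ = f₀ · (v + u)/v = 36.12 × (342 + 16)/342 ≈ 37.81 kHz.
On reflection it acts as a source moving toward the stationary detector: f₂ = f₁ · v/(v − u) = 37.81 × 342/326 ≈ 39.67 kHz.
Beat frequency (with f₀ = 36120 Hz): |f₂ − f₀| = 2u·f₀/(v − u) = 2 × 16 × 36120/326 ≈ 3546 Hz.

3546 Hz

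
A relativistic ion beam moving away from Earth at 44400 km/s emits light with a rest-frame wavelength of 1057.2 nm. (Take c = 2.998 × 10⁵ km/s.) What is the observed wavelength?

1227.3 nm

β = v/c = 44400/299800 = 0.1481.
Relativistic Doppler for wavelength: λ' = λ₀ · √((1 + β)/(1 − β)).
λ' = 1057.2 × √(1.1481/0.8519) = 1057.2 × 1.16090 ≈ 1227.3 nm.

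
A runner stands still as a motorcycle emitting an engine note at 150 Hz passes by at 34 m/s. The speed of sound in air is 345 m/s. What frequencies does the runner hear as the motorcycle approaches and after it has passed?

166 Hz approaching; 137 Hz receding

Approaching: f₁ = f · v/(v − v_s) = 150 × 345/311 ≈ 166 Hz.
Receding: f₂ = f · v/(v + v_s) = 150 × 345/379 ≈ 137 Hz.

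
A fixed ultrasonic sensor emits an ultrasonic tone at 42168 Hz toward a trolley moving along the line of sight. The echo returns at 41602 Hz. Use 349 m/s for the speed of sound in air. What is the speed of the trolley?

2.36 m/s

Double Doppler shift off a moving reflector: f₂ = f₀ · (v + u)/(v − u) (u > 0 toward emitter).
Rearranging, u = v · (f₂ − f₀)/(f₂ + f₀) = 349 × -566/83770 ≈ -2.36 m/s.
So the trolley is moving at 2.36 m/s away from the emitter.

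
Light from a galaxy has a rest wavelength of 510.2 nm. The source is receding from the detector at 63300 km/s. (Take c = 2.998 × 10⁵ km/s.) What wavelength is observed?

632.2 nm

β = v/c = 63300/299800 = 0.2111.
Relativistic Doppler for wavelength: λ' = λ₀ · √((1 + β)/(1 − β)).
λ' = 510.2 × √(1.2111/0.7889) = 510.2 × 1.23907 ≈ 632.2 nm.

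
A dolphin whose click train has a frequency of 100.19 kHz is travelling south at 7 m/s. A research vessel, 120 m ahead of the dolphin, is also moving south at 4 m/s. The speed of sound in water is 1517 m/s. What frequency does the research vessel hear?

100.4 kHz

The research vessel is ahead, so the dolphin is moving toward it while the research vessel is moving away from the dolphin.
Both move, so f' = f · (v − v_o)/(v − v_s).
f' = 100.19 × (1517 − 4)/(1517 − 7) = 100.19 × 1513/1510 ≈ 100.4 kHz.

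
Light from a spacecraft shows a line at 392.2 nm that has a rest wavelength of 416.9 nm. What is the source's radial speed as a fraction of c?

λ'/λ₀ = 0.9408 < 1 (blueshift), so the source is approaching.
λ'/λ₀ = √((1 − β)/(1 + β)) for an approaching source ⇒ β = (1 − r²)/(1 + r²) with r = λ'/λ₀.
β = (1 − 0.8850)/(1 + 0.8850) ≈ 0.061.

0.061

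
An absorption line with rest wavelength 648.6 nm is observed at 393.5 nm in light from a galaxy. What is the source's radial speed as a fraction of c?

λ'/λ₀ = 0.6067 < 1 (blueshift), so the source is approaching.
λ'/λ₀ = √((1 − β)/(1 + β)) for an approaching source ⇒ β = (1 − r²)/(1 + r²) with r = λ'/λ₀.
β = (1 − 0.3681)/(1 + 0.3681) ≈ 0.462.

0.462c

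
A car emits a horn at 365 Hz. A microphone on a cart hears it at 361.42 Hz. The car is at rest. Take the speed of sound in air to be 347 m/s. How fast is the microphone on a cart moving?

3.4 m/s

f' < f, so the microphone on a cart is receding.
f' = f · (v − v_o)/v ⇒ v_o = v · |f'/f − 1|.
v_o = 347 × |361.42/365 − 1| = 347 × 0.009808 ≈ 3.4 m/s.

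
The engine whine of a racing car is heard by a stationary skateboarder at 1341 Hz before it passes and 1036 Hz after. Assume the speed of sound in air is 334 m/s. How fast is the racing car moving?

f₁/f₂ = (v + v_s)/(v − v_s), so v_s = v · (f₁ − f₂)/(f₁ + f₂).
v_s = 334 × (1341 − 1036)/(1341 + 1036) = 334 × 305/2377 ≈ 43 m/s.

43 m/s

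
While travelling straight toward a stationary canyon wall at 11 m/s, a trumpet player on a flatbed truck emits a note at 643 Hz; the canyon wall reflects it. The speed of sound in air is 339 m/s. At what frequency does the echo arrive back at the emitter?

686 Hz

The canyon wall receives the sound from a moving source: f₁ = f₀ · v/(v − v_e) = 643 × 339/328 ≈ 665 Hz.
On the return leg the trumpet player on a flatbed truck is a moving observer: f₂ = f₁ · (v + v_e)/v = 665 × 350/339 ≈ 686 Hz.
Equivalently f₂ = f₀ · (v + v_e)/(v − v_e).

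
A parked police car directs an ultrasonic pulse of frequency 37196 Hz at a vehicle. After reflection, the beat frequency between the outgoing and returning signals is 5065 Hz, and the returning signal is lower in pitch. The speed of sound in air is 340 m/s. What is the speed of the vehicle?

24.8 m/s

Double Doppler shift off a moving reflector: f₂ = f₀ · (v + u)/(v − u) (u > 0 toward emitter).
Returning signal is lower, so f₂ = f₀ − Δf = 37196 − 5065 = 32131 Hz.
Rearranging, u = v · (f₂ − f₀)/(f₂ + f₀) = 340 × -5065/69327 ≈ -24.8 m/s.
So the vehicle is moving at 24.8 m/s away from the emitter.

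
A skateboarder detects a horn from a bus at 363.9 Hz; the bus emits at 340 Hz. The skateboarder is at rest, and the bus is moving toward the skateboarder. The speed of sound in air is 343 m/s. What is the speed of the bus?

f' = f · v/(v − v_s) ⇒ v_s = v · |1 − f/f'|.
v_s = 343 × |1 − 340/363.9| = 343 × 0.06568 ≈ 22.5 m/s.

22.5 m/s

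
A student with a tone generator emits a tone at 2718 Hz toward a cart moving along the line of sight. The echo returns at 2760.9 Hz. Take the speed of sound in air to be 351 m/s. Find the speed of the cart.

Double Doppler shift off a moving reflector: f₂ = f₀ · (v + u)/(v − u) (u > 0 toward emitter).
Rearranging, u = v · (f₂ − f₀)/(f₂ + f₀) = 351 × 42.9/5478.9 ≈ 2.75 m/s.
So the cart is moving at 2.75 m/s toward the emitter.

2.75 m/s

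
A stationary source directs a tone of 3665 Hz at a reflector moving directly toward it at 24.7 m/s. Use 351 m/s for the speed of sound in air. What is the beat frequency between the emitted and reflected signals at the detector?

At the reflector (a moving observer), f₁ = f₀ · (v + u)/v = 3665 × 375.7/351 ≈ 3923 Hz.
The reflection then acts as a moving source: f₂ = f₁ · v/(v − u) ≈ 4220 Hz.
Beat frequency: |f₂ − f₀| = 2u·f₀/(v − u) = 2 × 24.7 × 3665/326.3 ≈ 555 Hz.

555 Hz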